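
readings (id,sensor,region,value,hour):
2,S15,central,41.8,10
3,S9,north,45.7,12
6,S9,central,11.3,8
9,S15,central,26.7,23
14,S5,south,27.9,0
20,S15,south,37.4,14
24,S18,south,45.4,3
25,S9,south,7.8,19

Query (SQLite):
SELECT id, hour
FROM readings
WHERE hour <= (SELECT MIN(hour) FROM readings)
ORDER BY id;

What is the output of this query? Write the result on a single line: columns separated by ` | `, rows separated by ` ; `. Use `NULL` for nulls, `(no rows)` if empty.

14 | 0

Scalar subquery: MIN(hour) over all readings rows = 0.
Keep rows where hour <= that value.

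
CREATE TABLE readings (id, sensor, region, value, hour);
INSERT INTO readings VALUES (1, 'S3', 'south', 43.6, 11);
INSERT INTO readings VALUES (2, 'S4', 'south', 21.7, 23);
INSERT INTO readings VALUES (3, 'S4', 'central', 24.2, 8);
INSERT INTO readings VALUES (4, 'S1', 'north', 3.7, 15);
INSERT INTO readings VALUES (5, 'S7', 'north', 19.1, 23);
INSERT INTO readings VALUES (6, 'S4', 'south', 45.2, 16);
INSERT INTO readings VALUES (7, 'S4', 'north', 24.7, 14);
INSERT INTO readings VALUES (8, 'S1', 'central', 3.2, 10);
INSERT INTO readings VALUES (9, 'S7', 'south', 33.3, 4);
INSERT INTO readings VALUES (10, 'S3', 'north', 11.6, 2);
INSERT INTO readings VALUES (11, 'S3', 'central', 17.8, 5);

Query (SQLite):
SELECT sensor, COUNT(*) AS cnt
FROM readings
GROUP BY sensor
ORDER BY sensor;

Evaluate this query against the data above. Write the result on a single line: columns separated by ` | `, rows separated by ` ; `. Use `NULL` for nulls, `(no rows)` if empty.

Partition readings by sensor; compute COUNT(*) within each group.
  S1: ids {4, 8} → COUNT(*)=2
  S3: ids {1, 10, 11} → COUNT(*)=3
  S4: ids {2, 3, 6, 7} → COUNT(*)=4
  S7: ids {5, 9} → COUNT(*)=2

S1 | 2 ; S3 | 3 ; S4 | 4 ; S7 | 2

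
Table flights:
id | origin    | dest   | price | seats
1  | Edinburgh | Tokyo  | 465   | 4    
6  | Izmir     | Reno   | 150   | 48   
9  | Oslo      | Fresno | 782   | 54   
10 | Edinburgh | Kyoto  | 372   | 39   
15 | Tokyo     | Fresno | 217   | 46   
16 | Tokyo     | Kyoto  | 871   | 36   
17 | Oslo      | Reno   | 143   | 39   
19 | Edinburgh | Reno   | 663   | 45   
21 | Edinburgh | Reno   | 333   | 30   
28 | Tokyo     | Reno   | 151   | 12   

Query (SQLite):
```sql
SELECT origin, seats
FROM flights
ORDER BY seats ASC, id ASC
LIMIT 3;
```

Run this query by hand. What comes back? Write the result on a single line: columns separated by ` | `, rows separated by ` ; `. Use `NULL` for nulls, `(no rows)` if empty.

Edinburgh | 4 ; Tokyo | 12 ; Edinburgh | 30

Sort by seats asc, tiebreak id asc: (4, id=1), (12, id=28), (30, id=21), (36, id=16), (39, id=10), (39, id=17) …. Take first 3.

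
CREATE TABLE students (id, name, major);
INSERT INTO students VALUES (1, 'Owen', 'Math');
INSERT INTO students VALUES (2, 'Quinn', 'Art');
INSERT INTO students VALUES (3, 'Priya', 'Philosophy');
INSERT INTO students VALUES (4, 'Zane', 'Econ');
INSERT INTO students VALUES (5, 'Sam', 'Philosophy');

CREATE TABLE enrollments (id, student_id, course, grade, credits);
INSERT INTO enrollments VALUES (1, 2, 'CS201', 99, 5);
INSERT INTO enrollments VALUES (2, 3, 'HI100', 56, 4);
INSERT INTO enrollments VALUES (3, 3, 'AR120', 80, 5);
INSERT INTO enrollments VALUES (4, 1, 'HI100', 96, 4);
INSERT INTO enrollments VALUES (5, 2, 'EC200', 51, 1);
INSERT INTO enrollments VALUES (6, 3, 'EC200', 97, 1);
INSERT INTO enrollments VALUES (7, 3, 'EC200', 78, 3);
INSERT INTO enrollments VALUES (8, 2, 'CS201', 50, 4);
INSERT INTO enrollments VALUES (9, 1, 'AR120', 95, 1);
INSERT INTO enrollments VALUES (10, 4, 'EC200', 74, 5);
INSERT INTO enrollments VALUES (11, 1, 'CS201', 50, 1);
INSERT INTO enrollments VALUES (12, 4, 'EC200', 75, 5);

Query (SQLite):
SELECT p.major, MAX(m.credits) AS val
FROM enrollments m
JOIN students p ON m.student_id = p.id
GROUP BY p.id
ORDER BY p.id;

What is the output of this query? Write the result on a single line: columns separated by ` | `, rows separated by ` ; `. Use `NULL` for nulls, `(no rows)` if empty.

Math | 4 ; Art | 5 ; Philosophy | 5 ; Econ | 5

Join each enrollments row to its students via student_id.
Group joined rows by students.id; compute MAX(m.credits) per group.
  1: ids {4, 9, 11} → MAX(m.credits)=4
  2: ids {1, 5, 8} → MAX(m.credits)=5
  3: ids {2, 3, 6, 7} → MAX(m.credits)=5
  4: ids {10, 12} → MAX(m.credits)=5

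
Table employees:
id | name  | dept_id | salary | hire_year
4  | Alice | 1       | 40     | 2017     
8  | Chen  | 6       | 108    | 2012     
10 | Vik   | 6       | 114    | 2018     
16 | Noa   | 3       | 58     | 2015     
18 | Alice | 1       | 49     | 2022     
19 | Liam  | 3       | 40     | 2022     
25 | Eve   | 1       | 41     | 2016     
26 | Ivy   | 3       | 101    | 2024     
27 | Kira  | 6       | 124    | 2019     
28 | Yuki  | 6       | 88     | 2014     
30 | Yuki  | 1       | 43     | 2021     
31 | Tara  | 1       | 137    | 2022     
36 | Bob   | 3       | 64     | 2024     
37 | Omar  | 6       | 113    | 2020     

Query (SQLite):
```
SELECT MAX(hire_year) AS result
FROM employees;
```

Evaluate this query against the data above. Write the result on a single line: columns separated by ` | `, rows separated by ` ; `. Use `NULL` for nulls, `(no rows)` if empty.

2024

All hire_year values: [2017, 2012, 2018, 2015, 2022, 2022, 2016, 2024, 2019, 2014, 2021, 2022, 2024, 2020].
MAX of non-NULL values = 2024.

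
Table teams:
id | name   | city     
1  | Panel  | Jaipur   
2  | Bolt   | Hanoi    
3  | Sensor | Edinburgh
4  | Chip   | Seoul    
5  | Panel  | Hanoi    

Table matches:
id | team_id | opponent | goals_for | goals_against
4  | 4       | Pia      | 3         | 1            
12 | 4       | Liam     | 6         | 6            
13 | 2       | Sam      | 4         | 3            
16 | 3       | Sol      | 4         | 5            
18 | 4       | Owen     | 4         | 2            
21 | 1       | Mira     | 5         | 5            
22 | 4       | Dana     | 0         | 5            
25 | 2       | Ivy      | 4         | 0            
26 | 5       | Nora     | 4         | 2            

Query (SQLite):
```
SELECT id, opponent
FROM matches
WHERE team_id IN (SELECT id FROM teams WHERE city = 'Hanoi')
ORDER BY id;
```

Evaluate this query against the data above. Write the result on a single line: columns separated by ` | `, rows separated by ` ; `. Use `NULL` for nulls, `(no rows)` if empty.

Inner query: teams.id where city = 'Hanoi'.
Outer: keep matches rows whose team_id is in that set.
Inner query → {2, 5}

13 | Sam ; 25 | Ivy ; 26 | Nora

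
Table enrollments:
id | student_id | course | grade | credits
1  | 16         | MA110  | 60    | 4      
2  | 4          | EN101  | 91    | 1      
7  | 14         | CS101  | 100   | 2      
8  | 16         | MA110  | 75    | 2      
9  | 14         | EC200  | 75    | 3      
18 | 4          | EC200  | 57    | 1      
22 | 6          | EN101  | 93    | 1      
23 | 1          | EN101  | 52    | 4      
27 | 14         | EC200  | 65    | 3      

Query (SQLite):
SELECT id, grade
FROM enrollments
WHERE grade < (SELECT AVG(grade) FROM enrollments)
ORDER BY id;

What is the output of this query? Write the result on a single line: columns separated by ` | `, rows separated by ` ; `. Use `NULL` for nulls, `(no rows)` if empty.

Scalar subquery: AVG(grade) over all enrollments rows = 74.222222 (≈; comparison uses full precision).
Keep rows where grade < that value.

1 | 60 ; 18 | 57 ; 23 | 52 ; 27 | 65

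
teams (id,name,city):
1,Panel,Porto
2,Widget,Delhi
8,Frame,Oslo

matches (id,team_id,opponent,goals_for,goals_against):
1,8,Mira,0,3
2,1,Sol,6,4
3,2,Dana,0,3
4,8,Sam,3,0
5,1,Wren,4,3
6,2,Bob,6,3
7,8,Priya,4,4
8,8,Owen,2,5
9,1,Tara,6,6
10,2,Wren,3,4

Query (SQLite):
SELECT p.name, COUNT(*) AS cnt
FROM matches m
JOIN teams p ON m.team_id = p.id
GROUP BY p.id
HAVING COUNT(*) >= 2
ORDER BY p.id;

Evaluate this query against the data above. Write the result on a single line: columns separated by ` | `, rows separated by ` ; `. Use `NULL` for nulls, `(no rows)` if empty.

Join each matches row to its teams via team_id.
Group joined rows by teams.id; compute COUNT(*) per group.
HAVING: keep groups with count ≥ 2.
  1: ids {2, 5, 9} → COUNT(*)=3
  2: ids {3, 6, 10} → COUNT(*)=3
  8: ids {1, 4, 7, 8} → COUNT(*)=4

Panel | 3 ; Widget | 3 ; Frame | 4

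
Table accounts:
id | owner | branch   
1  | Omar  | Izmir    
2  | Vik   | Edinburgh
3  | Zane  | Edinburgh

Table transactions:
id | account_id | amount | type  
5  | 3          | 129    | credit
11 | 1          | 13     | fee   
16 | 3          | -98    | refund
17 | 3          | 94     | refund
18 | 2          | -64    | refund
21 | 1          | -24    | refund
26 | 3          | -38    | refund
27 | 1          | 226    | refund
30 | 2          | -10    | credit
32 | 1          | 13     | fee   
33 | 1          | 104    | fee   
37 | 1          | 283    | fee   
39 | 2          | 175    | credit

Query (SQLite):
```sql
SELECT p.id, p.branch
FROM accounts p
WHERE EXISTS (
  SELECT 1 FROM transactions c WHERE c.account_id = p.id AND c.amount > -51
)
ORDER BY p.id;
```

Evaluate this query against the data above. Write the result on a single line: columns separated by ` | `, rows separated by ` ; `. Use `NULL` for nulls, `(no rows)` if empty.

1 | Izmir ; 2 | Edinburgh ; 3 | Edinburgh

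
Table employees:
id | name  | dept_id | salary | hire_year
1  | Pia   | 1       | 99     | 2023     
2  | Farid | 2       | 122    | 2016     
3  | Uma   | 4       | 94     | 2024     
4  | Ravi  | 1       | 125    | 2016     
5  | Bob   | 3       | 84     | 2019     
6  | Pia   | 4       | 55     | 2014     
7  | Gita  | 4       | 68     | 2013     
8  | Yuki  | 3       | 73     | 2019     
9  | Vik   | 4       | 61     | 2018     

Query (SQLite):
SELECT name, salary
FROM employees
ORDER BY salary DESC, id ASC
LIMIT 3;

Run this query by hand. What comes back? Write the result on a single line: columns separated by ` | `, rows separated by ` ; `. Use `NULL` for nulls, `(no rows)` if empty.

Sort by salary desc, tiebreak id asc: (125, id=4), (122, id=2), (99, id=1), (94, id=3), (84, id=5), (73, id=8) …. Take first 3.

Ravi | 125 ; Farid | 122 ; Pia | 99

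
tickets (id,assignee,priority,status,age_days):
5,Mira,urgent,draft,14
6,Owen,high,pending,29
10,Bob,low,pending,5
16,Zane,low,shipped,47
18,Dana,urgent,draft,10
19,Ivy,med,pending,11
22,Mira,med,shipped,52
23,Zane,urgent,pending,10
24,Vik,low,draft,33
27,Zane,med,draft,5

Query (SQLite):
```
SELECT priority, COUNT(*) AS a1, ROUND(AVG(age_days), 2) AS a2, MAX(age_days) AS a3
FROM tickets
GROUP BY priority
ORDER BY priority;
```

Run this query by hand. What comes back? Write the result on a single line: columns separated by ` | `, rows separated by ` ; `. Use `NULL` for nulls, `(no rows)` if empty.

Group tickets by priority.
Per group compute: COUNT(*), ROUND(AVG(age_days), 2), MAX(age_days).
  high: ids {6} → COUNT(*)=1, ROUND(AVG(age_days), 2)=29, MAX(age_days)=29
  low: ids {10, 16, 24} → COUNT(*)=3, ROUND(AVG(age_days), 2)=28.33, MAX(age_days)=47
  med: ids {19, 22, 27} → COUNT(*)=3, ROUND(AVG(age_days), 2)=22.67, MAX(age_days)=52
  urgent: ids {5, 18, 23} → COUNT(*)=3, ROUND(AVG(age_days), 2)=11.33, MAX(age_days)=14

high | 1 | 29 | 29 ; low | 3 | 28.33 | 47 ; med | 3 | 22.67 | 52 ; urgent | 3 | 11.33 | 14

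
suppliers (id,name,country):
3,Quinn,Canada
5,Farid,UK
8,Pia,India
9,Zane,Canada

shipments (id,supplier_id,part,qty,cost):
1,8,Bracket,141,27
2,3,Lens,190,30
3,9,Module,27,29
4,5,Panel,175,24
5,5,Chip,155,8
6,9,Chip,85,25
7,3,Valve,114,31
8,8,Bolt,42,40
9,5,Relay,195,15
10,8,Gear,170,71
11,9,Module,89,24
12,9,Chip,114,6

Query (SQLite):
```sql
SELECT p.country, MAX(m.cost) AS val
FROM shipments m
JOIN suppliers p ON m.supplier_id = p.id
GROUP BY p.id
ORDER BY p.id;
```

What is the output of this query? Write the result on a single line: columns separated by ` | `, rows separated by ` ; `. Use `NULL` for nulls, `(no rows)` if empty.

Canada | 31 ; UK | 24 ; India | 71 ; Canada | 29

Join each shipments row to its suppliers via supplier_id.
Group joined rows by suppliers.id; compute MAX(m.cost) per group.
  3: ids {2, 7} → MAX(m.cost)=31
  5: ids {4, 5, 9} → MAX(m.cost)=24
  8: ids {1, 8, 10} → MAX(m.cost)=71
  9: ids {3, 6, 11, 12} → MAX(m.cost)=29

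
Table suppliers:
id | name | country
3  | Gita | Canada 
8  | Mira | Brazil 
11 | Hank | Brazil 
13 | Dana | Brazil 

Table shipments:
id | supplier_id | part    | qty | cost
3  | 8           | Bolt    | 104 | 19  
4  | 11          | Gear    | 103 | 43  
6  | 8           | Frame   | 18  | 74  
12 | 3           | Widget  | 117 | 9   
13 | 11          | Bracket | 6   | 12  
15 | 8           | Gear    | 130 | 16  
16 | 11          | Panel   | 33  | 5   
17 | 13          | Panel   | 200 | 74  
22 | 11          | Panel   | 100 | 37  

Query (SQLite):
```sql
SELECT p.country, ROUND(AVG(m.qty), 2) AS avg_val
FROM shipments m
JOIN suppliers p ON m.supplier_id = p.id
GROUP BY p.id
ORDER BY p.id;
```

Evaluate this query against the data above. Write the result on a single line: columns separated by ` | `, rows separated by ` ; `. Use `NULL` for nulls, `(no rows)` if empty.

Canada | 117 ; Brazil | 84 ; Brazil | 60.5 ; Brazil | 200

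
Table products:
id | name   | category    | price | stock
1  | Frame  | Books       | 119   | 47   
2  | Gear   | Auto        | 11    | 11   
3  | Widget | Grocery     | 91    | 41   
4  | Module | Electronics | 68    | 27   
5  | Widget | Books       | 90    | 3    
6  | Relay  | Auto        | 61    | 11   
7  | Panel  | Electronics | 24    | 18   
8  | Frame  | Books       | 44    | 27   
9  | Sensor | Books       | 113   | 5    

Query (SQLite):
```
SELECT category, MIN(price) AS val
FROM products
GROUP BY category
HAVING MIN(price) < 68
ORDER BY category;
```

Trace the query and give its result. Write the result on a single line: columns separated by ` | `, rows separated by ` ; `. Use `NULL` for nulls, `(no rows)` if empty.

Partition products by category; compute MIN(price) within each group.
HAVING: keep groups where MIN(price) < 68.
  Auto: ids {2, 6} → MIN(price)=11
  Books: ids {1, 5, 8, 9} → MIN(price)=44
  Electronics: ids {4, 7} → MIN(price)=24
  Grocery: ids {3} → MIN(price)=91

Auto | 11 ; Books | 44 ; Electronics | 24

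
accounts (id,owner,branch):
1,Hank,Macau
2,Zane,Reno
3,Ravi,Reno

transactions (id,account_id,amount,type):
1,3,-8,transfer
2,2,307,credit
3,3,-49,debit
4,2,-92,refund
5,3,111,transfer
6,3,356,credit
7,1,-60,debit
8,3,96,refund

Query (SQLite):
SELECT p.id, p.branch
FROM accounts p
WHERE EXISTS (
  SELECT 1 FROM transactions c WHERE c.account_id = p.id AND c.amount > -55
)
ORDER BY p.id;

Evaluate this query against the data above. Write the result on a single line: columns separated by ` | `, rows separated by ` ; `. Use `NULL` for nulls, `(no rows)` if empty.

For each accounts row, check whether any transactions with matching account_id has amount > -55.
Keep rows where that is true.

2 | Reno ; 3 | Reno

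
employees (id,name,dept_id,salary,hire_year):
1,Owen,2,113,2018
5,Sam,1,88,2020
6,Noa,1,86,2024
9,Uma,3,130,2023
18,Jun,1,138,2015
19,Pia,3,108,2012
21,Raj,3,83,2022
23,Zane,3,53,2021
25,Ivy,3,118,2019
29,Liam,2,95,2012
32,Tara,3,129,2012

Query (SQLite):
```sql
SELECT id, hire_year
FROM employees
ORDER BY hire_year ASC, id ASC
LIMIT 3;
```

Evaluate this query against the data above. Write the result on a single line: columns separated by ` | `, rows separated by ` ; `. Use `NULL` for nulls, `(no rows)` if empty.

19 | 2012 ; 29 | 2012 ; 32 | 2012

Sort by hire_year asc, tiebreak id asc: (2012, id=19), (2012, id=29), (2012, id=32), (2015, id=18), (2018, id=1), (2019, id=25) …. Take first 3.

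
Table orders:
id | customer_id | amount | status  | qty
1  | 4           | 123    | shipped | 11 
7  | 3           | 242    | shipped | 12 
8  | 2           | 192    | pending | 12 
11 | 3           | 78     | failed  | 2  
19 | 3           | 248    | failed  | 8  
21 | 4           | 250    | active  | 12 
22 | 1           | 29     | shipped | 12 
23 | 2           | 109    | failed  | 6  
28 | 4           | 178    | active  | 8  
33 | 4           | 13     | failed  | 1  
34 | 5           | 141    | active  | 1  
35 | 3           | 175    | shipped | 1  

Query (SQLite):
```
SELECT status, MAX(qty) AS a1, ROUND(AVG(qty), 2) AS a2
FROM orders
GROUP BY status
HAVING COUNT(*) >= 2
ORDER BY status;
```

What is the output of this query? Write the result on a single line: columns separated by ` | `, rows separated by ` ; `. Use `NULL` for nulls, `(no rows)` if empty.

active | 12 | 7 ; failed | 8 | 4.25 ; shipped | 12 | 9

Group orders by status.
Per group compute: MAX(qty), ROUND(AVG(qty), 2).
HAVING: drop groups with fewer than 2 rows.
  active: ids {21, 28, 34} → MAX(qty)=12, ROUND(AVG(qty), 2)=7
  failed: ids {11, 19, 23, 33} → MAX(qty)=8, ROUND(AVG(qty), 2)=4.25
  pending: ids {8} → MAX(qty)=12, ROUND(AVG(qty), 2)=12
  shipped: ids {1, 7, 22, 35} → MAX(qty)=12, ROUND(AVG(qty), 2)=9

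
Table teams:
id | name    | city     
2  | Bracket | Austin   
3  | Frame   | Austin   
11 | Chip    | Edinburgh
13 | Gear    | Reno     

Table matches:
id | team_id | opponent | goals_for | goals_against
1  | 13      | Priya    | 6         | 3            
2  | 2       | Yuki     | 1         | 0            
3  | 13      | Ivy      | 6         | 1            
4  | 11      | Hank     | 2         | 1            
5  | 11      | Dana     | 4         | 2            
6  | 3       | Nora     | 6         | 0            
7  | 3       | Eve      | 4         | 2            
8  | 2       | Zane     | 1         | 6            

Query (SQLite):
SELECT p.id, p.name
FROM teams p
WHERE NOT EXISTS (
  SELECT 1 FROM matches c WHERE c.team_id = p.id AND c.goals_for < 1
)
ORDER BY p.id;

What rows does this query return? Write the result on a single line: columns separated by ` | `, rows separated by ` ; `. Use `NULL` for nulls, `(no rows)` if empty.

2 | Bracket ; 3 | Frame ; 11 | Chip ; 13 | Gear

For each teams row, check whether any matches with matching team_id has goals_for < 1.
Keep rows where that is false.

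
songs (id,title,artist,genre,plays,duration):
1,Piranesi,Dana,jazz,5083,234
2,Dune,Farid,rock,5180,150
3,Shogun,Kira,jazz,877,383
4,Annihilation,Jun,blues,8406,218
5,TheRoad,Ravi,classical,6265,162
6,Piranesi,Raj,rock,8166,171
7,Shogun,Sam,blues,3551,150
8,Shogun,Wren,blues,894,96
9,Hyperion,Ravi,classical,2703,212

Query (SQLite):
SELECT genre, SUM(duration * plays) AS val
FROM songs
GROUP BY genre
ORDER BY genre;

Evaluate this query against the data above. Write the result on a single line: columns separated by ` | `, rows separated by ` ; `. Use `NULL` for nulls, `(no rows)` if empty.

blues | 2450982 ; classical | 1587966 ; jazz | 1525313 ; rock | 2173386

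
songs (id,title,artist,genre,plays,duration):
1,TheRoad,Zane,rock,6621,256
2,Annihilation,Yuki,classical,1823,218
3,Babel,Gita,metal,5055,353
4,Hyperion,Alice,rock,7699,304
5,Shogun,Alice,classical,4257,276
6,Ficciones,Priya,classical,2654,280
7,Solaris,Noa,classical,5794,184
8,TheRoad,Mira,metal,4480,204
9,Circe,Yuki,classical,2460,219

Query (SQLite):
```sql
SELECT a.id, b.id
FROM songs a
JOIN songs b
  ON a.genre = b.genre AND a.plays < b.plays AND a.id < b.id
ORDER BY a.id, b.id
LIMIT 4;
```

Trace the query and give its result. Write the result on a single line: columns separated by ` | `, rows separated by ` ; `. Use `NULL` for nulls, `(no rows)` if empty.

Pairs (a,b) with same genre, a.plays < b.plays, a.id < b.id.
genre groups: classical:{2,5,6,7,9} metal:{3,8} rock:{1,4}
Ordered by (a.id, b.id); first 4.

1 | 4 ; 2 | 5 ; 2 | 6 ; 2 | 7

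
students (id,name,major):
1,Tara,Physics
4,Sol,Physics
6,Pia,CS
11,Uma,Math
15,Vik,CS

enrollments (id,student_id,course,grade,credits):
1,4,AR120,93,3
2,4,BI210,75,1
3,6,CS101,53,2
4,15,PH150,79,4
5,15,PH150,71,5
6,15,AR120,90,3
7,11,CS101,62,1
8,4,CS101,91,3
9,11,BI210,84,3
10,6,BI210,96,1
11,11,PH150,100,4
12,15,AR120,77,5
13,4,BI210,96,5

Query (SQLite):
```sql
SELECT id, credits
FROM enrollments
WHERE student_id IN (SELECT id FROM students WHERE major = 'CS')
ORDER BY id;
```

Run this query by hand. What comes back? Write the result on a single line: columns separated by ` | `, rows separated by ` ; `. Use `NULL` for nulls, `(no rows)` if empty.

3 | 2 ; 4 | 4 ; 5 | 5 ; 6 | 3 ; 10 | 1 ; 12 | 5

Inner query: students.id where major = 'CS'.
Outer: keep enrollments rows whose student_id is in that set.
Inner query → {6, 15}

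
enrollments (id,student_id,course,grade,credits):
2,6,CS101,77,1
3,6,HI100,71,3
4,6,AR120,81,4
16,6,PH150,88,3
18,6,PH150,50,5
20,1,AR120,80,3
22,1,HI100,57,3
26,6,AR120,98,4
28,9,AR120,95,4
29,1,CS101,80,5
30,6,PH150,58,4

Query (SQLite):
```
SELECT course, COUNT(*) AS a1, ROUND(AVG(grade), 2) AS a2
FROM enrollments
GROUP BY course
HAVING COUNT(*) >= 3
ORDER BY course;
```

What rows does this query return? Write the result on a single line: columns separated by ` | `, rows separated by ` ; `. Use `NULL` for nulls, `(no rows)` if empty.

AR120 | 4 | 88.5 ; PH150 | 3 | 65.33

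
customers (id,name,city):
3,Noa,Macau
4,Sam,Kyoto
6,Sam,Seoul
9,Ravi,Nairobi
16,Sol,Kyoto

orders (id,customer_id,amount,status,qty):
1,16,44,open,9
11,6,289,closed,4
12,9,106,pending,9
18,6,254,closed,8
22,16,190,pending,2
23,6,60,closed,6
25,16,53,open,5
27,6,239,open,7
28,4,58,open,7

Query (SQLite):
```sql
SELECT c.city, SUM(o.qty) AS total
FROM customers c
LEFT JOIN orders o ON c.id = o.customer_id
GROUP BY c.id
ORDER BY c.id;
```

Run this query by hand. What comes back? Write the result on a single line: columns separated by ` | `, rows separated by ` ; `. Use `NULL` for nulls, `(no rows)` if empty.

LEFT JOIN keeps every customers row; unmatched ones get NULL for orders columns.
Group by customers.id and compute SUM(o.qty). SUM over an all-NULL group is NULL.
  3: ids {—} → SUM(o.qty)=NULL
  4: ids {28} → SUM(o.qty)=7
  6: ids {11, 18, 23, 27} → SUM(o.qty)=25
  9: ids {12} → SUM(o.qty)=9
  16: ids {1, 22, 25} → SUM(o.qty)=16

Macau | NULL ; Kyoto | 7 ; Seoul | 25 ; Nairobi | 9 ; Kyoto | 16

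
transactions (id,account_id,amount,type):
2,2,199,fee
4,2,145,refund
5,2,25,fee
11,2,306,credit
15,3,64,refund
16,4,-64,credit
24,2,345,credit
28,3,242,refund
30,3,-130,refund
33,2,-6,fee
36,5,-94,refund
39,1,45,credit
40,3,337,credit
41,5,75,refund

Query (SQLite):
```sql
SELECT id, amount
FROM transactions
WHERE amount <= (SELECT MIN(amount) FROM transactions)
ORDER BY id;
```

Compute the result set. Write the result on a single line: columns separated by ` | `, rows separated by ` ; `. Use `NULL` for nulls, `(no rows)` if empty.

30 | -130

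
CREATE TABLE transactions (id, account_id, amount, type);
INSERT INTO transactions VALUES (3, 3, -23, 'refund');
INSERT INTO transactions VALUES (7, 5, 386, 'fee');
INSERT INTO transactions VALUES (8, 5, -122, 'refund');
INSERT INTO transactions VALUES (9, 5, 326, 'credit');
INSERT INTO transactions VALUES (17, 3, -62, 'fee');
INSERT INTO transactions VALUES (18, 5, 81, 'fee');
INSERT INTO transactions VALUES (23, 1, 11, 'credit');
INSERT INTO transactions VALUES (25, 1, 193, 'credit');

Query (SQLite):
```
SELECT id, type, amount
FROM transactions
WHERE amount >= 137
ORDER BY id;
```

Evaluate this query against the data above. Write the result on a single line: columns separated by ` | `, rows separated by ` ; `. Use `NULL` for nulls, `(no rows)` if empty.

7 | fee | 386 ; 9 | credit | 326 ; 25 | credit | 193

amount >= 137: ids {7, 9, 25}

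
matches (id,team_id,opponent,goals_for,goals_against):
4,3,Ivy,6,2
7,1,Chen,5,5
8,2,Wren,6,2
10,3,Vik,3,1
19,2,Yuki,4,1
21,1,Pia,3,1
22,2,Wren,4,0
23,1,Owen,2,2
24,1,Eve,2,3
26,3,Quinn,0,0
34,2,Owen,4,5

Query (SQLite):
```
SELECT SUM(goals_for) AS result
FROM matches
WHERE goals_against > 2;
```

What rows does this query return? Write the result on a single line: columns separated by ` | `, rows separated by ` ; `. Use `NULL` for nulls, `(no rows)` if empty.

11

Rows where goals_against > 2 → goals_for values: [5, 2, 4].
SUM of non-NULL values = 11.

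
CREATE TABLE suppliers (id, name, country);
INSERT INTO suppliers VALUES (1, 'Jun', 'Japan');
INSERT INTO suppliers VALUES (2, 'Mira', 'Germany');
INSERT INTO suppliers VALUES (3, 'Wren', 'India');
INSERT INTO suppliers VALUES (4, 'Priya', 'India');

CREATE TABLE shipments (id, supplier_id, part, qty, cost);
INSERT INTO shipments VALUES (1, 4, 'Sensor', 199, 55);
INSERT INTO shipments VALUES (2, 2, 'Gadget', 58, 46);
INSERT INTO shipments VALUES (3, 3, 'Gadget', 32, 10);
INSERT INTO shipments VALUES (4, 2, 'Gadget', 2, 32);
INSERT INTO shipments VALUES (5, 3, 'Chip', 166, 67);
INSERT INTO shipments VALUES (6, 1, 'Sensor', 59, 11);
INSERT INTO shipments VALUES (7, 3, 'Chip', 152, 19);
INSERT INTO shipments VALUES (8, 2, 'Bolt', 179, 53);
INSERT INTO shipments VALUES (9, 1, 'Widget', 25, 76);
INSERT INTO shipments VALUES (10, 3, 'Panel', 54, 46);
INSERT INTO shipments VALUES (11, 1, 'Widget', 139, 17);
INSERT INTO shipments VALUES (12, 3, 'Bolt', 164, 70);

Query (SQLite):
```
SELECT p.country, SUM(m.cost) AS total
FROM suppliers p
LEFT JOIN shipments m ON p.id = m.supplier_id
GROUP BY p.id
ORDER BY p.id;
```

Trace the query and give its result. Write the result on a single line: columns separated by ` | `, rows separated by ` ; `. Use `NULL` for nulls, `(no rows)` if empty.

Japan | 104 ; Germany | 131 ; India | 212 ; India | 55

LEFT JOIN keeps every suppliers row; unmatched ones get NULL for shipments columns.
Group by suppliers.id and compute SUM(m.cost). SUM over an all-NULL group is NULL.
  1: ids {6, 9, 11} → SUM(m.cost)=104
  2: ids {2, 4, 8} → SUM(m.cost)=131
  3: ids {3, 5, 7, 10, 12} → SUM(m.cost)=212
  4: ids {1} → SUM(m.cost)=55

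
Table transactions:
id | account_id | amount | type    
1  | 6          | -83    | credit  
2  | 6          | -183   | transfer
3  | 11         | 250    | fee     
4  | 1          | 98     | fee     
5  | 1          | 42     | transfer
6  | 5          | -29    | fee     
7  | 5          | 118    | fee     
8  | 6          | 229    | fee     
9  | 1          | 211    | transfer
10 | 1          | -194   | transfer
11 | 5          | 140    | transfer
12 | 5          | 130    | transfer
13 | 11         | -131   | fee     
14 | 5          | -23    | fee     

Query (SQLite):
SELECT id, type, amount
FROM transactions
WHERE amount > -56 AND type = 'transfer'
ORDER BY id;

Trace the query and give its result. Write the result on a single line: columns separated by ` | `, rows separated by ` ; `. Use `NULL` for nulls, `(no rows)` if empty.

5 | transfer | 42 ; 9 | transfer | 211 ; 11 | transfer | 140 ; 12 | transfer | 130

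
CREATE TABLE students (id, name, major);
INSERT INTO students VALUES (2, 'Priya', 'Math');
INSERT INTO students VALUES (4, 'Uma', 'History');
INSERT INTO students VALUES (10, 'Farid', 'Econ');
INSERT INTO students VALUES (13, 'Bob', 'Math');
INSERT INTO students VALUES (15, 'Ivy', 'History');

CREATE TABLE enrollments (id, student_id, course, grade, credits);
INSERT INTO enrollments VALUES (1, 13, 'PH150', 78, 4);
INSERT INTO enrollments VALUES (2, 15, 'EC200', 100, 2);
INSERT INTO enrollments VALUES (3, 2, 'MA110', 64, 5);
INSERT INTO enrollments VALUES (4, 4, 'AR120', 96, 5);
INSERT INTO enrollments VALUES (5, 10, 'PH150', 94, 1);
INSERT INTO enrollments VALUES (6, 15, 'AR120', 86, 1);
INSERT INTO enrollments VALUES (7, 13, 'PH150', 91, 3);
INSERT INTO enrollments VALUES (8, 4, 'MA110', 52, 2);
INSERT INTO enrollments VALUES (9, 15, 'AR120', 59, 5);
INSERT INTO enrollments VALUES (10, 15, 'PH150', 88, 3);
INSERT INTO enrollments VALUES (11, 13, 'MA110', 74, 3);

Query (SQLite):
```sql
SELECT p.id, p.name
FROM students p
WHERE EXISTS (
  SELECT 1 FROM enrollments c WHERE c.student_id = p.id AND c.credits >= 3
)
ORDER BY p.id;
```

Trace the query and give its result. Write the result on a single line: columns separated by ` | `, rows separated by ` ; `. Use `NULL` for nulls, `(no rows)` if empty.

2 | Priya ; 4 | Uma ; 13 | Bob ; 15 | Ivy

For each students row, check whether any enrollments with matching student_id has credits >= 3.
Keep rows where that is true.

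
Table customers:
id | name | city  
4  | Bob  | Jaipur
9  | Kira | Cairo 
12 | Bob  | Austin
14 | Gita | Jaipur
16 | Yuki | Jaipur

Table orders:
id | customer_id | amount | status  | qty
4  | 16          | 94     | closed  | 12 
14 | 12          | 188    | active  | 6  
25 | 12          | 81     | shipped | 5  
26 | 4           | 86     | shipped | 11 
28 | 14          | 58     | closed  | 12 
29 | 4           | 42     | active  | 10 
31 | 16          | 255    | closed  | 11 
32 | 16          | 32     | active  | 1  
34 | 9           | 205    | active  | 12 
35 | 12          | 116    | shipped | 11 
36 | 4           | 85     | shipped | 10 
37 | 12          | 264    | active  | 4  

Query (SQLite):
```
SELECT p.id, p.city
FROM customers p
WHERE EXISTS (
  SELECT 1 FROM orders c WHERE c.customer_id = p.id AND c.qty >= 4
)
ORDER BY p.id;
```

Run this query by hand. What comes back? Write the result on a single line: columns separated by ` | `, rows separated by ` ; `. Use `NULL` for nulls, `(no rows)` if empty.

4 | Jaipur ; 9 | Cairo ; 12 | Austin ; 14 | Jaipur ; 16 | Jaipur

For each customers row, check whether any orders with matching customer_id has qty >= 4.
Keep rows where that is true.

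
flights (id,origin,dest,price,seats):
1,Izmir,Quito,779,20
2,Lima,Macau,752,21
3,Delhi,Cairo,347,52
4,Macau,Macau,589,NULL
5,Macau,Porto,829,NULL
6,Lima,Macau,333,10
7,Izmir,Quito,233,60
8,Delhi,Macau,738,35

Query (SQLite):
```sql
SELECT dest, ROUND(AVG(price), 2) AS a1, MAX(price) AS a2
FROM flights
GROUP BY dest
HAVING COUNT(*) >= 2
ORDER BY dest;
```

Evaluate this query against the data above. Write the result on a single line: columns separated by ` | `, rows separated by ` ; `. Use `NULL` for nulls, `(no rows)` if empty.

Macau | 603 | 752 ; Quito | 506 | 779

Group flights by dest.
Per group compute: ROUND(AVG(price), 2), MAX(price).
HAVING: drop groups with fewer than 2 rows.
  Cairo: ids {3} → ROUND(AVG(price), 2)=347, MAX(price)=347
  Macau: ids {2, 4, 6, 8} → ROUND(AVG(price), 2)=603, MAX(price)=752
  Porto: ids {5} → ROUND(AVG(price), 2)=829, MAX(price)=829
  Quito: ids {1, 7} → ROUND(AVG(price), 2)=506, MAX(price)=779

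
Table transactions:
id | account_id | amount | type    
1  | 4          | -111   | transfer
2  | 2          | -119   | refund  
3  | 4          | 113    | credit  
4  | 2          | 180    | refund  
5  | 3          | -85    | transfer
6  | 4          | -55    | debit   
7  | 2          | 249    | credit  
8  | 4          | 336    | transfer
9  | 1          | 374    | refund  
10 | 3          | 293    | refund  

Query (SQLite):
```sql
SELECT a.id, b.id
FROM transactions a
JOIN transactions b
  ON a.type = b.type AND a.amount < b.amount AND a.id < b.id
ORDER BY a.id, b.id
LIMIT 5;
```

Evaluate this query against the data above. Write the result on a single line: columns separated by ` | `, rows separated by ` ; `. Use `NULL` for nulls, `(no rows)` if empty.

Pairs (a,b) with same type, a.amount < b.amount, a.id < b.id.
type groups: credit:{3,7} debit:{6} refund:{2,4,9,10} transfer:{1,5,8}
Ordered by (a.id, b.id); first 5.

1 | 5 ; 1 | 8 ; 2 | 4 ; 2 | 9 ; 2 | 10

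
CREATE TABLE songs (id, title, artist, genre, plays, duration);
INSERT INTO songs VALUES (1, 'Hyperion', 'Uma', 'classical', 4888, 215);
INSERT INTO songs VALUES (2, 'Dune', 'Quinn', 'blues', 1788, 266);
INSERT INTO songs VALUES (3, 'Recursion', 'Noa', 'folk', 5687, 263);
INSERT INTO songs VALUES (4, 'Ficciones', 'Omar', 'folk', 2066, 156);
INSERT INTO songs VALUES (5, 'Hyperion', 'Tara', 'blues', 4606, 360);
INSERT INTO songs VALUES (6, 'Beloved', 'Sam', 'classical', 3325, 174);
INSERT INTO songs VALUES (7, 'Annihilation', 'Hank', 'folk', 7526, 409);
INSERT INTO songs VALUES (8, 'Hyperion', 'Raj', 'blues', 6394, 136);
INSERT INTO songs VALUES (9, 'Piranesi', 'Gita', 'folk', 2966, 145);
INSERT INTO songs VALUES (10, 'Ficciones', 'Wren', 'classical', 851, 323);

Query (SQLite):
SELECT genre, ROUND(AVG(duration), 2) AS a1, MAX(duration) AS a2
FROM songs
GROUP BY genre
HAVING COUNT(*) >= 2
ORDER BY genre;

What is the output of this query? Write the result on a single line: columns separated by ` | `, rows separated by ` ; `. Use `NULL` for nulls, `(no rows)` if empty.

Group songs by genre.
Per group compute: ROUND(AVG(duration), 2), MAX(duration).
HAVING: drop groups with fewer than 2 rows.
  blues: ids {2, 5, 8} → ROUND(AVG(duration), 2)=254, MAX(duration)=360
  classical: ids {1, 6, 10} → ROUND(AVG(duration), 2)=237.33, MAX(duration)=323
  folk: ids {3, 4, 7, 9} → ROUND(AVG(duration), 2)=243.25, MAX(duration)=409

blues | 254 | 360 ; classical | 237.33 | 323 ; folk | 243.25 | 409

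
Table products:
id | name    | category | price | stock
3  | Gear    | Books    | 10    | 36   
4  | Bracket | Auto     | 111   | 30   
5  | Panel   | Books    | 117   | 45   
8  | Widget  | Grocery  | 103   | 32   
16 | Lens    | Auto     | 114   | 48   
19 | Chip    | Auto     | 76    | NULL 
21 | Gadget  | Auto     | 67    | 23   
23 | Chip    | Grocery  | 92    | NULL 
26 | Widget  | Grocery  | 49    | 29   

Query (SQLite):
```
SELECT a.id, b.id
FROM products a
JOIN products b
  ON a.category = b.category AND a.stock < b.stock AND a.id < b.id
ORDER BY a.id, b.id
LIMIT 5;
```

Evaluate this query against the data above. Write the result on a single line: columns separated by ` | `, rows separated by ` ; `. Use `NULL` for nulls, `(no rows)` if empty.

Pairs (a,b) with same category, a.stock < b.stock, a.id < b.id.
category groups: Auto:{4,16,19,21} Books:{3,5} Grocery:{8,23,26}
Ordered by (a.id, b.id); first 5.

3 | 5 ; 4 | 16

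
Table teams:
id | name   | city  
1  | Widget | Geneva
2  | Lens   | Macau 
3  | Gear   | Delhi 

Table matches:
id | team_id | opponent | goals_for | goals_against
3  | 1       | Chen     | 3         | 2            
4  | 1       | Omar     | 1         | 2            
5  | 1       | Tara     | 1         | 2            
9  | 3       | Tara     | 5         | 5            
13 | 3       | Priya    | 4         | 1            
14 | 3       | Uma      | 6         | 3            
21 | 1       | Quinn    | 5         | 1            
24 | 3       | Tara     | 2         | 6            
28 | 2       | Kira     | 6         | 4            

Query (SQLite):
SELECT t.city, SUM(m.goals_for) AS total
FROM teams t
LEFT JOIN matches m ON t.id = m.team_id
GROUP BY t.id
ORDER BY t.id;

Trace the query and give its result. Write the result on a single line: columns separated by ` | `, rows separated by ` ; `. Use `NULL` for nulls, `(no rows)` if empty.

LEFT JOIN keeps every teams row; unmatched ones get NULL for matches columns.
Group by teams.id and compute SUM(m.goals_for). SUM over an all-NULL group is NULL.
  1: ids {3, 4, 5, 21} → SUM(m.goals_for)=10
  2: ids {28} → SUM(m.goals_for)=6
  3: ids {9, 13, 14, 24} → SUM(m.goals_for)=17

Geneva | 10 ; Macau | 6 ; Delhi | 17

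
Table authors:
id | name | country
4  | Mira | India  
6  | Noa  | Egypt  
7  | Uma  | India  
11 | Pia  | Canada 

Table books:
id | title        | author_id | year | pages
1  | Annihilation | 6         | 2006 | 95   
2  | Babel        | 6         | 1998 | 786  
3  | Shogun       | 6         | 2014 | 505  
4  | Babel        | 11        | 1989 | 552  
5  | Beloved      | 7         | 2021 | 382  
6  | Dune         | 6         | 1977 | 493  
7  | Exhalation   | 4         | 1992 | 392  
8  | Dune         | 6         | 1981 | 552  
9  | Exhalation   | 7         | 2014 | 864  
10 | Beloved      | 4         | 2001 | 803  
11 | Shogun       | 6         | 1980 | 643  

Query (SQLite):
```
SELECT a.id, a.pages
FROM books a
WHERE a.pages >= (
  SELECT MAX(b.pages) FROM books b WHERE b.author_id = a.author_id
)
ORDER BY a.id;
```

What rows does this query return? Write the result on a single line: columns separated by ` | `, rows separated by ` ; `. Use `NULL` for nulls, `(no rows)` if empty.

2 | 786 ; 4 | 552 ; 9 | 864 ; 10 | 803

For each books row a, compute MAX(pages) over rows sharing a.author_id.
Keep row a if a.pages >= that per-group MAX.
  author_id=4: MAX(pages) = 803
  author_id=6: MAX(pages) = 786
  author_id=7: MAX(pages) = 864
  author_id=11: MAX(pages) = 552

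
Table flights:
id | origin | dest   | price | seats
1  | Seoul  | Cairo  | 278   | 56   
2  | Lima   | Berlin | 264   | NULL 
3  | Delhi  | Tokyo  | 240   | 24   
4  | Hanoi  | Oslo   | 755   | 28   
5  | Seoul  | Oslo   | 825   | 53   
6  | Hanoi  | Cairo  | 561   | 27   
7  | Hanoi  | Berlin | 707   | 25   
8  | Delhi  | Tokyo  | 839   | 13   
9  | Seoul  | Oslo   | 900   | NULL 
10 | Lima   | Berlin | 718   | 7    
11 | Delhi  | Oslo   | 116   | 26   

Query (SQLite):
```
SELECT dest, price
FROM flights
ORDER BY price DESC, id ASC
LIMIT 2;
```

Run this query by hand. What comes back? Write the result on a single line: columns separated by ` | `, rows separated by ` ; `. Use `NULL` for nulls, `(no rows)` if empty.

Sort by price desc, tiebreak id asc: (900, id=9), (839, id=8), (825, id=5), (755, id=4), (718, id=10) …. Take first 2.

Oslo | 900 ; Tokyo | 839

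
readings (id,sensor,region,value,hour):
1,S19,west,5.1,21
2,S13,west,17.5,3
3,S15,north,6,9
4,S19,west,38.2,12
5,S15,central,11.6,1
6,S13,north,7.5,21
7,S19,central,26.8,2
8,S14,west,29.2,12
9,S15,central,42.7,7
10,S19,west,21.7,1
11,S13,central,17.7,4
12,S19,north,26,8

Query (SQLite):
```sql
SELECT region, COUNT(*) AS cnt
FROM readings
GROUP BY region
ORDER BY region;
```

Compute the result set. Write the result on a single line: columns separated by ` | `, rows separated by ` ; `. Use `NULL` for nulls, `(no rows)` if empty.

central | 4 ; north | 3 ; west | 5

Partition readings by region; compute COUNT(*) within each group.
  central: ids {5, 7, 9, 11} → COUNT(*)=4
  north: ids {3, 6, 12} → COUNT(*)=3
  west: ids {1, 2, 4, 8, 10} → COUNT(*)=5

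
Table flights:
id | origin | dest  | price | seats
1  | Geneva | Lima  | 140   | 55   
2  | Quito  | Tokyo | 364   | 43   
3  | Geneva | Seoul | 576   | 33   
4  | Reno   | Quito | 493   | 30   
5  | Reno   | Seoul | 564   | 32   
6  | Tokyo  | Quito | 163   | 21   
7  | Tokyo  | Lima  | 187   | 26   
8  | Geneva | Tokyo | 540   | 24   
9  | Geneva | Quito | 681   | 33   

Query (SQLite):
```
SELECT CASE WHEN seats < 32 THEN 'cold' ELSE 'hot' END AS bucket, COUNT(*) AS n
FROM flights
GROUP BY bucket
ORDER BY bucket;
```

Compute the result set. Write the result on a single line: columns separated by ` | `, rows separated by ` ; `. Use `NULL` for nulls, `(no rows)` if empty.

Bucket rows by seats < 32 → 'cold' else 'hot'; count each bucket.

cold | 4 ; hot | 5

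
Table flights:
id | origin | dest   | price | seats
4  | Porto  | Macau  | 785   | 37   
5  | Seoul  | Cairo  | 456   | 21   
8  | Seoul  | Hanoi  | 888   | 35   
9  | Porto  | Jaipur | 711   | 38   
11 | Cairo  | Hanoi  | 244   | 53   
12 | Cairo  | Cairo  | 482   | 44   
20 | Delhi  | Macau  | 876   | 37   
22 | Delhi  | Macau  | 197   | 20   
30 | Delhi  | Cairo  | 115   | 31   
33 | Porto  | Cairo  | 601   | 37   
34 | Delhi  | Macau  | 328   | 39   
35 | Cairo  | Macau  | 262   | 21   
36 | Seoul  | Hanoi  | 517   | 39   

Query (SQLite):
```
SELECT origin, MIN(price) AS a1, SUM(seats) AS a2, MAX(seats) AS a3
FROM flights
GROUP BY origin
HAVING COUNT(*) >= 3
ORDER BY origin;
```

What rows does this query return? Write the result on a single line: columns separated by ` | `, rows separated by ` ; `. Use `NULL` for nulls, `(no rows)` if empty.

Cairo | 244 | 118 | 53 ; Delhi | 115 | 127 | 39 ; Porto | 601 | 112 | 38 ; Seoul | 456 | 95 | 39

Group flights by origin.
Per group compute: MIN(price), SUM(seats), MAX(seats).
HAVING: drop groups with fewer than 3 rows.
  Cairo: ids {11, 12, 35} → MIN(price)=244, SUM(seats)=118, MAX(seats)=53
  Delhi: ids {20, 22, 30, 34} → MIN(price)=115, SUM(seats)=127, MAX(seats)=39
  Porto: ids {4, 9, 33} → MIN(price)=601, SUM(seats)=112, MAX(seats)=38
  Seoul: ids {5, 8, 36} → MIN(price)=456, SUM(seats)=95, MAX(seats)=39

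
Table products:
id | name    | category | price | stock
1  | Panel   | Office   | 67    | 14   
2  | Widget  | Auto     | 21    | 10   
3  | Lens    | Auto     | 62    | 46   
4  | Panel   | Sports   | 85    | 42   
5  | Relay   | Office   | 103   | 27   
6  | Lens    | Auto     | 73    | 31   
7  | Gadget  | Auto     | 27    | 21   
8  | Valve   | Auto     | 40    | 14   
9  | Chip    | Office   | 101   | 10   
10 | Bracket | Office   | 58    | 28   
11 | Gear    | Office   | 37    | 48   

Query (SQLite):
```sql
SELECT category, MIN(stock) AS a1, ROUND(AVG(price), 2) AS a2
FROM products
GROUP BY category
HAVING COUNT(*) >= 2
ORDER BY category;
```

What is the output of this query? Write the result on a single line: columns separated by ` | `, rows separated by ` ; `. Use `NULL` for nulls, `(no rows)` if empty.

Group products by category.
Per group compute: MIN(stock), ROUND(AVG(price), 2).
HAVING: drop groups with fewer than 2 rows.
  Auto: ids {2, 3, 6, 7, 8} → MIN(stock)=10, ROUND(AVG(price), 2)=44.6
  Office: ids {1, 5, 9, 10, 11} → MIN(stock)=10, ROUND(AVG(price), 2)=73.2
  Sports: ids {4} → MIN(stock)=42, ROUND(AVG(price), 2)=85

Auto | 10 | 44.6 ; Office | 10 | 73.2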